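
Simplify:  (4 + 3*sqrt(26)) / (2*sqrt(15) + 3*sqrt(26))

(-3*sqrt(390) - 4*sqrt(15) + 6*sqrt(26) + 117)/87

Multiply numerator and denominator by -2*sqrt(15) + 3*sqrt(26).
Denominator becomes 174; numerator becomes -6*sqrt(390) - 8*sqrt(15) + 12*sqrt(26) + 234.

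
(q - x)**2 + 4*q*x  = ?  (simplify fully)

(q + x)**2

Expanding gives q**2 + 2*q*x + x**2, a perfect square.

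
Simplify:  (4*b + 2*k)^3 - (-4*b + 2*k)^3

Binomially expand both and collect terms in (2*k), (4*b).

128*b^3 + 96*b*k^2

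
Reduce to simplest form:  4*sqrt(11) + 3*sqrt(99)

4*sqrt(11) = 4*sqrt(11); 3*sqrt(99) = 9*sqrt(11)
Combine: (4 + 9)·sqrt(11) = 13*sqrt(11)

13*sqrt(11)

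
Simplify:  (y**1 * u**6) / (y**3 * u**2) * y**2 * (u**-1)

Quotient: (y**-2) * u**4
Multiply by y**2 * (u**-1): add exponents.

u**3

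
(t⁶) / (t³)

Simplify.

t³

Quotient: t³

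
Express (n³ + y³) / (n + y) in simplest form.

Apply the sum-of-cubes factorisation and cancel (n + y).

n² - n*y + y²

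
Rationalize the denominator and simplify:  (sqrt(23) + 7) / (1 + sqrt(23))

Multiply numerator and denominator by -sqrt(23) + 1.
Denominator becomes -22; numerator becomes -6*sqrt(23) - 16.

(8 + 3*sqrt(23))/11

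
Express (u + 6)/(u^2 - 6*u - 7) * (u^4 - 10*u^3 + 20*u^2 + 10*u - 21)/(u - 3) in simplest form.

Factor: u^2 - 6*u - 7 = (u + 1)*(u - 7);  u^4 - 10*u^3 + 20*u^2 + 10*u - 21 = (u + 1)*(u - 7)*(u - 1)*(u - 3)
Cancel the common factors (u + 1), (u - 3), (u - 7).

u^2 + 5*u - 6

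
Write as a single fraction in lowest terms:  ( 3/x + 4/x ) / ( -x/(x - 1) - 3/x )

(-7*x + 7)/(x^2 + 3*x - 3)

Numerator: 3/x + 4/x = 7/x
Denominator: -x/(x - 1) - 3/x = (-x^2 - 3*x + 3)/(x^2 - x)
Divide: (7/x) · ((x^2 - x)/(-x^2 - 3*x + 3)) = (-7*x + 7)/(x^2 + 3*x - 3)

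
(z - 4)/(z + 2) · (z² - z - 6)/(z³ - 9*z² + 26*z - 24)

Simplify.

Factor: z² - z - 6 = (z - 3)·(z + 2);  z³ - 9*z² + 26*z - 24 = (z - 4)·(z - 3)·(z - 2)
Cancel the common factors (z + 2), (z - 4), (z - 3).

1/(z - 2)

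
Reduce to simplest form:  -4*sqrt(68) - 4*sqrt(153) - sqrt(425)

-25*sqrt(17)

4*sqrt(68) = 8*sqrt(17); 4*sqrt(153) = 12*sqrt(17); sqrt(425) = 5*sqrt(17)
Combine: (-8 - 12 - 5)·sqrt(17) = -25*sqrt(17)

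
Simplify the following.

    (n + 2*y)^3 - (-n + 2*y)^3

Binomially expand both and collect terms in (2*y), n.

2*n*(n^2 + 12*y^2)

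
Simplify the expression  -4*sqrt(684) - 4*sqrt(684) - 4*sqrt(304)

4*sqrt(684) = 24*sqrt(19); 4*sqrt(684) = 24*sqrt(19); 4*sqrt(304) = 16*sqrt(19)
Combine: (-24 - 24 - 16)·sqrt(19) = -64*sqrt(19)

-64*sqrt(19)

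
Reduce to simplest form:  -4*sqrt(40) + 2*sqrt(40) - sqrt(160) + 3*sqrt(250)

4*sqrt(40) = 8*sqrt(10); 2*sqrt(40) = 4*sqrt(10); sqrt(160) = 4*sqrt(10); 3*sqrt(250) = 15*sqrt(10)
Combine: (-8 + 4 - 4 + 15)·sqrt(10) = 7*sqrt(10)

7*sqrt(10)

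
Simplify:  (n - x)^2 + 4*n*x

Expanding gives n^2 + 2*n*x + x^2, a perfect square.

(n + x)^2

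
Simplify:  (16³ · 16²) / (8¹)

2^17

16³ = 2^12; 16² = 2^8; 8¹ = 2^3
Combine exponents: 2^17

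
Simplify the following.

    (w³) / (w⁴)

Quotient: (w^-1)

1/w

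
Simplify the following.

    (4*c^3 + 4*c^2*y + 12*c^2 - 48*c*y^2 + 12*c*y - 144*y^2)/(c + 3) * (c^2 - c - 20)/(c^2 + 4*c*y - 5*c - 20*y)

4*c^2 - 12*c*y + 16*c - 48*y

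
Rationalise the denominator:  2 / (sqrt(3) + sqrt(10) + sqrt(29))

Group as (sqrt(3) + sqrt(29)) + sqrt(10); multiply by (sqrt(3) + sqrt(29)) - sqrt(10), then rationalise the remaining surd.

(-11*sqrt(10) - 18*sqrt(3) + sqrt(870) + 8*sqrt(29))/34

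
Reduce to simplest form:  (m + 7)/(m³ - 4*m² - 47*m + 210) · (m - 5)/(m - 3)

1/(m² - 9*m + 18)

Factor: m³ - 4*m² - 47*m + 210 = (m - 6)·(m - 5)·(m + 7)
Cancel the common factors (m + 7), (m - 5).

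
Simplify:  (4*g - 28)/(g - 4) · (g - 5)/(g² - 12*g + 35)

4/(g - 4)

Factor: 4*g - 28 = 4·(g - 7);  g² - 12*g + 35 = (g - 5)·(g - 7)
Cancel the common factors (g - 5), (g - 7).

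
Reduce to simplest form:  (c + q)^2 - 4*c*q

(c - q)^2

Expanding gives c^2 - 2*c*q + q^2, a perfect square.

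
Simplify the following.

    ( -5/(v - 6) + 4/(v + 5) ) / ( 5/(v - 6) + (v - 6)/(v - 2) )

Numerator: -5/(v - 6) + 4/(v + 5) = (-v - 49)/(v² - v - 30)
Denominator: 5/(v - 6) + (v - 6)/(v - 2) = (v² - 7*v + 26)/(v² - 8*v + 12)
Divide: ((-v - 49)/(v² - v - 30)) · ((v² - 8*v + 12)/(v² - 7*v + 26)) = (-v² - 47*v + 98)/(v³ - 2*v² - 9*v + 130)

(-v² - 47*v + 98)/(v³ - 2*v² - 9*v + 130)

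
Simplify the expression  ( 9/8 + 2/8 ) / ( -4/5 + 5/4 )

Numerator: 9/8 + 2/8 = 11/8
Denominator: -4/5 + 5/4 = 9/20
Divide: (11/8) · (20/9) = 55/18

55/18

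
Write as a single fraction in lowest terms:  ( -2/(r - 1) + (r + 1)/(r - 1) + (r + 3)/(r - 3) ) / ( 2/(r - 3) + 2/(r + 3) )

Numerator: -2/(r - 1) + (r + 1)/(r - 1) + (r + 3)/(r - 3) = 2*r/(r - 3)
Denominator: 2/(r - 3) + 2/(r + 3) = 4*r/(r^2 - 9)
Divide: (2*r/(r - 3)) · ((r^2 - 9)/(4*r)) = r/2 + 3/2

r/2 + 3/2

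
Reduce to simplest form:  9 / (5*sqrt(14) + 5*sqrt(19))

(-9*sqrt(14) + 9*sqrt(19))/25

Multiply numerator and denominator by -5*sqrt(19) + 5*sqrt(14).
Denominator becomes -125; numerator becomes -45*sqrt(19) + 45*sqrt(14).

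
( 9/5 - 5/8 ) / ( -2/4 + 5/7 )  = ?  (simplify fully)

Numerator: 9/5 - 5/8 = 47/40
Denominator: -2/4 + 5/7 = 3/14
Divide: (47/40) · (14/3) = 329/60

329/60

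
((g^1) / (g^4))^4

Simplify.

Inside the bracket: (g^-3)
Raise to the power 4: (g^-12)

g^(-12)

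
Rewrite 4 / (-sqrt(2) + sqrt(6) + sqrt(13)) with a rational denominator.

(-68*sqrt(2) - 20*sqrt(13) + 36*sqrt(6) + 16*sqrt(39))/23

Group as (sqrt(6) + sqrt(13)) - sqrt(2); multiply by (sqrt(6) + sqrt(13)) + sqrt(2), then rationalise the remaining surd.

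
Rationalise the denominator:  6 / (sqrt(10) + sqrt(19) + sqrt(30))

(-40*sqrt(57) - 2*sqrt(30) + 42*sqrt(19) + 78*sqrt(10))/253

Group as (sqrt(10) + sqrt(19)) + sqrt(30); multiply by (sqrt(10) + sqrt(19)) - sqrt(30), then rationalise the remaining surd.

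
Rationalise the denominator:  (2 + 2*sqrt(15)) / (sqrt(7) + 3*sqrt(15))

Multiply numerator and denominator by -sqrt(7) + 3*sqrt(15).
Denominator becomes 128; numerator becomes -2*sqrt(105) - 2*sqrt(7) + 6*sqrt(15) + 90.

(-sqrt(105) - sqrt(7) + 3*sqrt(15) + 45)/64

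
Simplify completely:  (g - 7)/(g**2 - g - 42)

1/(g + 6)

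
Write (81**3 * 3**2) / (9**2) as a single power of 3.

81**3 = 3**12; 3**2 = 3**2; 9**2 = 3**4
Combine exponents: 3**10

3**10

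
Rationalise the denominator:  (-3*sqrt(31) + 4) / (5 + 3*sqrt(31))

(-299 + 27*sqrt(31))/254

Multiply numerator and denominator by -3*sqrt(31) + 5.
Denominator becomes -254; numerator becomes -27*sqrt(31) + 299.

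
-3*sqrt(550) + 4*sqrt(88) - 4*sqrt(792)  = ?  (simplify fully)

-31*sqrt(22)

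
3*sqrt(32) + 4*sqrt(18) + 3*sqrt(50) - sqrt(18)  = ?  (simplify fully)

36*sqrt(2)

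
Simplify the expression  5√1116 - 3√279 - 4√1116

-3*√31

5√1116 = 30*√31; 3√279 = 9*√31; 4√1116 = 24*√31
Combine: (30 - 9 - 24)·√31 = -3*√31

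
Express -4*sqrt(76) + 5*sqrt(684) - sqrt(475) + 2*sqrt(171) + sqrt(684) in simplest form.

29*sqrt(19)

4*sqrt(76) = 8*sqrt(19); 5*sqrt(684) = 30*sqrt(19); sqrt(475) = 5*sqrt(19); 2*sqrt(171) = 6*sqrt(19); sqrt(684) = 6*sqrt(19)
Combine: (-8 + 30 - 5 + 6 + 6)·sqrt(19) = 29*sqrt(19)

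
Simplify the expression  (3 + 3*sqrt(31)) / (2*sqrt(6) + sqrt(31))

(-6*sqrt(186) - 6*sqrt(6) + 3*sqrt(31) + 93)/7

Multiply numerator and denominator by -2*sqrt(6) + sqrt(31).
Denominator becomes 7; numerator becomes -6*sqrt(186) - 6*sqrt(6) + 3*sqrt(31) + 93.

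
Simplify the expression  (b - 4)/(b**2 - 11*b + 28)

1/(b - 7)

Factor: b**2 - 11*b + 28 = (b - 4)*(b - 7)
Cancel the common factor (b - 4).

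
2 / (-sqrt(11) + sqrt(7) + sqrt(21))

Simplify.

(-34*sqrt(11) - 6*sqrt(21) + 50*sqrt(7) + 28*sqrt(33))/299

Group as (sqrt(7) + sqrt(21)) - sqrt(11); multiply by (sqrt(7) + sqrt(21)) + sqrt(11), then rationalise the remaining surd.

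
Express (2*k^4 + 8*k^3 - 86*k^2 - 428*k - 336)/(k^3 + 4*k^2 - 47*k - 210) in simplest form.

(2*k^2 + 10*k + 8)/(k + 5)

Factor: 2*k^4 + 8*k^3 - 86*k^2 - 428*k - 336 = 2*(k + 1)*(k + 4)*(k + 6)*(k - 7);  k^3 + 4*k^2 - 47*k - 210 = (k + 5)*(k - 7)*(k + 6)
Cancel the common factors (k - 7), (k + 6).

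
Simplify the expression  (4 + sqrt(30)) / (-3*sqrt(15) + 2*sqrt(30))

(-45*sqrt(2) - 60 - 12*sqrt(15) - 8*sqrt(30))/15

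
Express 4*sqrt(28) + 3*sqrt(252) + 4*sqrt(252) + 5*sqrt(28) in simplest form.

4*sqrt(28) = 8*sqrt(7); 3*sqrt(252) = 18*sqrt(7); 4*sqrt(252) = 24*sqrt(7); 5*sqrt(28) = 10*sqrt(7)
Combine: (8 + 18 + 24 + 10)·sqrt(7) = 60*sqrt(7)

60*sqrt(7)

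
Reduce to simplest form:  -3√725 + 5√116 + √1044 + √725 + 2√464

14*√29

3√725 = 15*√29; 5√116 = 10*√29; √1044 = 6*√29; √725 = 5*√29; 2√464 = 8*√29
Combine: (-15 + 10 + 6 + 5 + 8)·√29 = 14*√29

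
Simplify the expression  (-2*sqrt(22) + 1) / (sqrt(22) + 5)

Multiply numerator and denominator by -sqrt(22) + 5.
Denominator becomes 3; numerator becomes -11*sqrt(22) + 49.

(-11*sqrt(22) + 49)/3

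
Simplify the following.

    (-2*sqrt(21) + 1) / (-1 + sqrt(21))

(-41 - sqrt(21))/20

Multiply numerator and denominator by -sqrt(21) - 1.
Denominator becomes -20; numerator becomes sqrt(21) + 41.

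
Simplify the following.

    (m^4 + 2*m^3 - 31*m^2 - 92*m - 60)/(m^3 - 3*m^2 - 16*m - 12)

Factor: m^4 + 2*m^3 - 31*m^2 - 92*m - 60 = (m - 6)*(m + 5)*(m + 1)*(m + 2);  m^3 - 3*m^2 - 16*m - 12 = (m + 1)*(m + 2)*(m - 6)
Cancel the common factors (m + 1), (m - 6), (m + 2).

m + 5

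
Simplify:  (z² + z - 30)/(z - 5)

Factor: z² + z - 30 = (z - 5)·(z + 6)
Cancel the common factor (z - 5).

z + 6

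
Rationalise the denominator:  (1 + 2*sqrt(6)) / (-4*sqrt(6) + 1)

(-49 - 6*sqrt(6))/95

Multiply numerator and denominator by 1 + 4*sqrt(6).
Denominator becomes -95; numerator becomes 6*sqrt(6) + 49.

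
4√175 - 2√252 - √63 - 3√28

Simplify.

4√175 = 20*√7; 2√252 = 12*√7; √63 = 3*√7; 3√28 = 6*√7
Combine: (20 - 12 - 3 - 6)·√7 = -√7

-√7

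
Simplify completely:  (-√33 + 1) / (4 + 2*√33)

(-35 + 3*√33)/58

Multiply numerator and denominator by -2*√33 + 4.
Denominator becomes -116; numerator becomes -6*√33 + 70.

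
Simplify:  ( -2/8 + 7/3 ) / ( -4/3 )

Numerator: -2/8 + 7/3 = 25/12
Denominator: -4/3 = -4/3
Divide: (25/12) · (-3/4) = -25/16

-25/16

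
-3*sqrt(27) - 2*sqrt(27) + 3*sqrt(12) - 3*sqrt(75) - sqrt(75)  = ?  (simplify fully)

-29*sqrt(3)

3*sqrt(27) = 9*sqrt(3); 2*sqrt(27) = 6*sqrt(3); 3*sqrt(12) = 6*sqrt(3); 3*sqrt(75) = 15*sqrt(3); sqrt(75) = 5*sqrt(3)
Combine: (-9 - 6 + 6 - 15 - 5)·sqrt(3) = -29*sqrt(3)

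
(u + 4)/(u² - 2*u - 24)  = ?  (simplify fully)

Factor: u² - 2*u - 24 = (u + 4)·(u - 6)
Cancel the common factor (u + 4).

1/(u - 6)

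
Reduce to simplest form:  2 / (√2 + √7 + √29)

Group as (√2 + √7) + √29; multiply by (√2 + √7) - √29, then rationalise the remaining surd.

(-12*√7 - 17*√2 + √406 + 10*√29)/86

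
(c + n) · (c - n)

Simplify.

c² - n²

Pair the conjugate factors: (c+n)(c-n) = c² - n².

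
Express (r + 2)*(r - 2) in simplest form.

r**2 - 4

Difference of squares with P = r, Q = 2.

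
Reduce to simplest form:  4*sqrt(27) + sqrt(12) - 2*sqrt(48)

6*sqrt(3)

4*sqrt(27) = 12*sqrt(3); sqrt(12) = 2*sqrt(3); 2*sqrt(48) = 8*sqrt(3)
Combine: (12 + 2 - 8)·sqrt(3) = 6*sqrt(3)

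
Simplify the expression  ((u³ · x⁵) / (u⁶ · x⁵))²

u^(-6)

Inside the bracket: (u^-3)
Raise to the power 2: (u^-6)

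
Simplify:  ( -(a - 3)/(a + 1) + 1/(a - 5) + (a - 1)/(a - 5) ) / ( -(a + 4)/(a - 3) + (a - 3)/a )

(-9*a**3 + 42*a**2 - 45*a)/(10*a**3 - 49*a**2 - 14*a + 45)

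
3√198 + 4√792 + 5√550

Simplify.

3√198 = 9*√22; 4√792 = 24*√22; 5√550 = 25*√22
Combine: (9 + 24 + 25)·√22 = 58*√22

58*√22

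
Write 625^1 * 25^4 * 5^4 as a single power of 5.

5^16

625^1 = 5^4; 25^4 = 5^8; 5^4 = 5^4
Combine exponents: 5^16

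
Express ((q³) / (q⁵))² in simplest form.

q^(-4)

Inside the bracket: (q^-2)
Raise to the power 2: (q^-4)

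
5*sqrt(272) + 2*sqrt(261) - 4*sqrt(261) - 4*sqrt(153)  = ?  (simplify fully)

5*sqrt(272) = 20*sqrt(17); 2*sqrt(261) = 6*sqrt(29); 4*sqrt(261) = 12*sqrt(29); 4*sqrt(153) = 12*sqrt(17)

-6*sqrt(29) + 8*sqrt(17)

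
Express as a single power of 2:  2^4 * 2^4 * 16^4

2^24

2^4 = 2^4; 2^4 = 2^4; 16^4 = 2^16
Combine exponents: 2^24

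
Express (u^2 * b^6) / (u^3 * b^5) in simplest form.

Quotient: (u^-1) * b^1

b/u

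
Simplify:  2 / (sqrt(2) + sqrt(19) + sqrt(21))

Group as (sqrt(19) + sqrt(21)) + sqrt(2); multiply by (sqrt(19) + sqrt(21)) - sqrt(2), then rationalise the remaining surd.

(-sqrt(798) + 2*sqrt(19) + 19*sqrt(2))/38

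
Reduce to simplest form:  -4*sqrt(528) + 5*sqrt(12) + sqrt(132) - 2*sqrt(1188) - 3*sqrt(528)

4*sqrt(528) = 16*sqrt(33); 5*sqrt(12) = 10*sqrt(3); sqrt(132) = 2*sqrt(33); 2*sqrt(1188) = 12*sqrt(33); 3*sqrt(528) = 12*sqrt(33)

-38*sqrt(33) + 10*sqrt(3)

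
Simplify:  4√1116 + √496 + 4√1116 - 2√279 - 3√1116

4√1116 = 24*√31; √496 = 4*√31; 4√1116 = 24*√31; 2√279 = 6*√31; 3√1116 = 18*√31
Combine: (24 + 4 + 24 - 6 - 18)·√31 = 28*√31

28*√31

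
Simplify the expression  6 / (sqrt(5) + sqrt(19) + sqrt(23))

(-12*sqrt(2185) + 6*sqrt(23) + 54*sqrt(19) + 222*sqrt(5))/379

Group as (sqrt(5) + sqrt(19)) + sqrt(23); multiply by (sqrt(5) + sqrt(19)) - sqrt(23), then rationalise the remaining surd.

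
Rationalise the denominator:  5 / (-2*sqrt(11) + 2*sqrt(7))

(-5*sqrt(11) - 5*sqrt(7))/8

Multiply numerator and denominator by 2*sqrt(7) + 2*sqrt(11).
Denominator becomes -16; numerator becomes 10*sqrt(7) + 10*sqrt(11).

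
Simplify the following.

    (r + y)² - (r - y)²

Write as f(r,y) - f(r,-y) and expand.

4*r*y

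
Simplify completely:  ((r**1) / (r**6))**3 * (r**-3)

r**(-18)

Inside the bracket: (r**-5)
Raise to the power 3: (r**-15)
Multiply by (r**-3): add exponents.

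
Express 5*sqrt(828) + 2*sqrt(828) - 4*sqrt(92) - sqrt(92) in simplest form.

5*sqrt(828) = 30*sqrt(23); 2*sqrt(828) = 12*sqrt(23); 4*sqrt(92) = 8*sqrt(23); sqrt(92) = 2*sqrt(23)
Combine: (30 + 12 - 8 - 2)·sqrt(23) = 32*sqrt(23)

32*sqrt(23)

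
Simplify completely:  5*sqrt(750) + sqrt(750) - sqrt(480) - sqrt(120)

24*sqrt(30)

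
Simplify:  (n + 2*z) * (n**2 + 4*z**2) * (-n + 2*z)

-n**4 + 16*z**4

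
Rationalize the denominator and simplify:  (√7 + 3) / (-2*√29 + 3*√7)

Multiply numerator and denominator by 3*√7 + 2*√29.
Denominator becomes -53; numerator becomes 21 + 9*√7 + 2*√203 + 6*√29.

(-6*√29 - 2*√203 - 9*√7 - 21)/53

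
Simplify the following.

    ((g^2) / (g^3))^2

Inside the bracket: (g^-1)
Raise to the power 2: (g^-2)

g^(-2)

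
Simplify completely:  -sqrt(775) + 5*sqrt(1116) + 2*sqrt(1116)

37*sqrt(31)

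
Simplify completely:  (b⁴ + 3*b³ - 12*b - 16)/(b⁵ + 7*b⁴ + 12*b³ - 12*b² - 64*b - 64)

Factor: b⁴ + 3*b³ - 12*b - 16 = (b + 2)·(b² + 3*b + 4)·(b - 2);  b⁵ + 7*b⁴ + 12*b³ - 12*b² - 64*b - 64 = (b² + 3*b + 4)·(b - 2)·(b + 2)·(b + 4)
Cancel the common factors (b² + 3*b + 4), (b + 2), (b - 2).

1/(b + 4)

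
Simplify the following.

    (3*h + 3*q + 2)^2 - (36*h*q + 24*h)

After expansion: 9*h^2 - 18*h*q - 12*h + 9*q^2 + 12*q + 4 — a perfect-square trinomial.

(-3*h + 3*q + 2)^2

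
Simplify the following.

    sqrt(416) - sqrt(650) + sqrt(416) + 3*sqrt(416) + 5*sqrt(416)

35*sqrt(26)

sqrt(416) = 4*sqrt(26); sqrt(650) = 5*sqrt(26); sqrt(416) = 4*sqrt(26); 3*sqrt(416) = 12*sqrt(26); 5*sqrt(416) = 20*sqrt(26)
Combine: (4 - 5 + 4 + 12 + 20)·sqrt(26) = 35*sqrt(26)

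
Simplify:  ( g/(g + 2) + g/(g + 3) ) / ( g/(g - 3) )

(2*g^2 - g - 15)/(g^2 + 5*g + 6)

Numerator: g/(g + 2) + g/(g + 3) = (2*g^2 + 5*g)/(g^2 + 5*g + 6)
Denominator: g/(g - 3) = g/(g - 3)
Divide: ((2*g^2 + 5*g)/(g^2 + 5*g + 6)) · ((g - 3)/g) = (2*g^2 - g - 15)/(g^2 + 5*g + 6)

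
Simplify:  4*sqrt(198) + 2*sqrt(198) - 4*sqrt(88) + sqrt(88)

4*sqrt(198) = 12*sqrt(22); 2*sqrt(198) = 6*sqrt(22); 4*sqrt(88) = 8*sqrt(22); sqrt(88) = 2*sqrt(22)
Combine: (12 + 6 - 8 + 2)·sqrt(22) = 12*sqrt(22)

12*sqrt(22)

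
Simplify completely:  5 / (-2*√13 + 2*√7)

Multiply numerator and denominator by 2*√7 + 2*√13.
Denominator becomes -24; numerator becomes 10*√7 + 10*√13.

(-5*√13 - 5*√7)/12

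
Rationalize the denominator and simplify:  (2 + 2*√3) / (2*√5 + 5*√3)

Multiply numerator and denominator by -2*√5 + 5*√3.
Denominator becomes 55; numerator becomes -4*√15 - 4*√5 + 10*√3 + 30.

(-4*√15 - 4*√5 + 10*√3 + 30)/55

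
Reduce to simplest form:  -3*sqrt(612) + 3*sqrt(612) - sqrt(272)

-4*sqrt(17)

3*sqrt(612) = 18*sqrt(17); 3*sqrt(612) = 18*sqrt(17); sqrt(272) = 4*sqrt(17)
Combine: (-18 + 18 - 4)·sqrt(17) = -4*sqrt(17)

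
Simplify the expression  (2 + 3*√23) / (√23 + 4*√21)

(-69 - 2*√23 + 8*√21 + 12*√483)/313

Multiply numerator and denominator by -4*√21 + √23.
Denominator becomes -313; numerator becomes -12*√483 - 8*√21 + 2*√23 + 69.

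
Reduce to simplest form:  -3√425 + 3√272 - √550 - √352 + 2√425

3√425 = 15*√17; 3√272 = 12*√17; √550 = 5*√22; √352 = 4*√22; 2√425 = 10*√17

-9*√22 + 7*√17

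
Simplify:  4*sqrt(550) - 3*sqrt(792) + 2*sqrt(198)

4*sqrt(550) = 20*sqrt(22); 3*sqrt(792) = 18*sqrt(22); 2*sqrt(198) = 6*sqrt(22)
Combine: (20 - 18 + 6)·sqrt(22) = 8*sqrt(22)

8*sqrt(22)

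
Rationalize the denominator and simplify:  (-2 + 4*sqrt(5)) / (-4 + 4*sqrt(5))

(sqrt(5) + 9)/8

Multiply numerator and denominator by -4*sqrt(5) - 4.
Denominator becomes -64; numerator becomes -72 - 8*sqrt(5).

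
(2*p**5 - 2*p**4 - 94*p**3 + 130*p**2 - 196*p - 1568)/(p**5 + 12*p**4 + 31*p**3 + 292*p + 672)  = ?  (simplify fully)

(2*p - 14)/(p + 6)

Factor: 2*p**5 - 2*p**4 - 94*p**3 + 130*p**2 - 196*p - 1568 = 2*(p + 2)*(p - 7)*(p**2 - 3*p + 8)*(p + 7);  p**5 + 12*p**4 + 31*p**3 + 292*p + 672 = (p + 7)*(p + 2)*(p**2 - 3*p + 8)*(p + 6)
Cancel the common factors (p**2 - 3*p + 8), (p + 2), (p + 7).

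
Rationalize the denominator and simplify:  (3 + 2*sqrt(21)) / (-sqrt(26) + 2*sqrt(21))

(3*sqrt(26) + 6*sqrt(21) + 2*sqrt(546) + 84)/58

Multiply numerator and denominator by sqrt(26) + 2*sqrt(21).
Denominator becomes 58; numerator becomes 3*sqrt(26) + 6*sqrt(21) + 2*sqrt(546) + 84.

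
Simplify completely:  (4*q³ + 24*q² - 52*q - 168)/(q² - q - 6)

4*q + 28

Factor: 4*q³ + 24*q² - 52*q - 168 = 4·(q + 2)·(q - 3)·(q + 7);  q² - q - 6 = (q + 2)·(q - 3)
Cancel the common factors (q - 3), (q + 2).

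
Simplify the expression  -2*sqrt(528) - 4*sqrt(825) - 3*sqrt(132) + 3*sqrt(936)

-34*sqrt(33) + 18*sqrt(26)

2*sqrt(528) = 8*sqrt(33); 4*sqrt(825) = 20*sqrt(33); 3*sqrt(132) = 6*sqrt(33); 3*sqrt(936) = 18*sqrt(26)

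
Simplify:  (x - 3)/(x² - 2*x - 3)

Factor: x² - 2*x - 3 = (x - 3)·(x + 1)
Cancel the common factor (x - 3).

1/(x + 1)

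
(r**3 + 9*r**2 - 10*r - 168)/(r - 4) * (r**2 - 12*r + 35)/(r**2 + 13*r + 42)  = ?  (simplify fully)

Factor: r**3 + 9*r**2 - 10*r - 168 = (r + 7)*(r - 4)*(r + 6);  r**2 - 12*r + 35 = (r - 5)*(r - 7);  r**2 + 13*r + 42 = (r + 7)*(r + 6)
Cancel the common factors (r + 6), (r - 4), (r + 7).

r**2 - 12*r + 35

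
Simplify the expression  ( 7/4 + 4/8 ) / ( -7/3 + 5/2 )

27/2

Numerator: 7/4 + 4/8 = 9/4
Denominator: -7/3 + 5/2 = 1/6
Divide: (9/4) · (6) = 27/2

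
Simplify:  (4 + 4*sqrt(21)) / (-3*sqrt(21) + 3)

Multiply numerator and denominator by 3 + 3*sqrt(21).
Denominator becomes -180; numerator becomes 24*sqrt(21) + 264.

(-22 - 2*sqrt(21))/15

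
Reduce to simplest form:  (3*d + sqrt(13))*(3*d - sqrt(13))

9*d^2 - 13

(3*d)^2 - (sqrt(13))^2 = 9*d^2 - 13.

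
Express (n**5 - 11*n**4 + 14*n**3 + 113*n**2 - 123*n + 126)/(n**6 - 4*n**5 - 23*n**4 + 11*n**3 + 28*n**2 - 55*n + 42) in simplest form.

(n - 6)/(n**2 + n - 2)

Factor: n**5 - 11*n**4 + 14*n**3 + 113*n**2 - 123*n + 126 = (n - 7)*(n**2 - n + 1)*(n - 6)*(n + 3);  n**6 - 4*n**5 - 23*n**4 + 11*n**3 + 28*n**2 - 55*n + 42 = (n + 2)*(n - 7)*(n - 1)*(n + 3)*(n**2 - n + 1)
Cancel the common factors (n**2 - n + 1), (n - 7), (n + 3).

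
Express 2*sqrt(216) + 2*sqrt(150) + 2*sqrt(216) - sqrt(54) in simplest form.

2*sqrt(216) = 12*sqrt(6); 2*sqrt(150) = 10*sqrt(6); 2*sqrt(216) = 12*sqrt(6); sqrt(54) = 3*sqrt(6)
Combine: (12 + 10 + 12 - 3)·sqrt(6) = 31*sqrt(6)

31*sqrt(6)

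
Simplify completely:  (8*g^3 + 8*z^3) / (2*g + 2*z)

Apply the sum-of-cubes factorisation and cancel (2*g + 2*z).

4*g^2 - 4*g*z + 4*z^2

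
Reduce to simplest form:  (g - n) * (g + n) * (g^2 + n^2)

(g+n)(g-n) = g^2 - n^2; continue pairing.

g^4 - n^4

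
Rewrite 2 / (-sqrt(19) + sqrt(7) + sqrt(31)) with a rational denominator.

(-38*sqrt(19) - 10*sqrt(31) + 86*sqrt(7) + 4*sqrt(4123))/507

Group as (sqrt(7) + sqrt(31)) - sqrt(19); multiply by (sqrt(7) + sqrt(31)) + sqrt(19), then rationalise the remaining surd.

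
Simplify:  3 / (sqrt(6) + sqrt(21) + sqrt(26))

Group as (sqrt(21) + sqrt(26)) + sqrt(6); multiply by (sqrt(21) + sqrt(26)) - sqrt(6), then rationalise the remaining surd.

(-36*sqrt(91) + 3*sqrt(26) + 33*sqrt(21) + 123*sqrt(6))/503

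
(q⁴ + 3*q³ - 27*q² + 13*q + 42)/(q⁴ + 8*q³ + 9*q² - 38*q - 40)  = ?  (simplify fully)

Factor: q⁴ + 3*q³ - 27*q² + 13*q + 42 = (q - 3)·(q + 1)·(q - 2)·(q + 7);  q⁴ + 8*q³ + 9*q² - 38*q - 40 = (q + 1)·(q - 2)·(q + 4)·(q + 5)
Cancel the common factors (q + 1), (q - 2).

(q² + 4*q - 21)/(q² + 9*q + 20)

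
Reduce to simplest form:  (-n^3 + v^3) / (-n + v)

n^2 + n*v + v^2

Factor as (a-b)(a^2+ab+b^2) with a=v, b=n.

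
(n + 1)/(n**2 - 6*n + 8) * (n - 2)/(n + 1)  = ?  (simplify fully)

Factor: n**2 - 6*n + 8 = (n - 4)*(n - 2)
Cancel the common factors (n - 2), (n + 1).

1/(n - 4)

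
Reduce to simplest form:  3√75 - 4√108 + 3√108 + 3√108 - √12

3√75 = 15*√3; 4√108 = 24*√3; 3√108 = 18*√3; 3√108 = 18*√3; √12 = 2*√3
Combine: (15 - 24 + 18 + 18 - 2)·√3 = 25*√3

25*√3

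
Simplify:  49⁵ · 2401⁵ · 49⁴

7^38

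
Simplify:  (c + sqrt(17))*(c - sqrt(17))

c**2 - 17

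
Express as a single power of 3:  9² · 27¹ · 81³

9² = 3^4; 27¹ = 3^3; 81³ = 3^12
Combine exponents: 3^19

3^19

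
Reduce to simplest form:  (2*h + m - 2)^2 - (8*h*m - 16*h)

(2*h - m + 2)^2

After expansion: 4*h^2 - 4*h*m + 8*h + m^2 - 4*m + 4 — a perfect-square trinomial.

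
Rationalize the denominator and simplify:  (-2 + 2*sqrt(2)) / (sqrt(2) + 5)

(-14 + 12*sqrt(2))/23

Multiply numerator and denominator by -sqrt(2) + 5.
Denominator becomes 23; numerator becomes -14 + 12*sqrt(2).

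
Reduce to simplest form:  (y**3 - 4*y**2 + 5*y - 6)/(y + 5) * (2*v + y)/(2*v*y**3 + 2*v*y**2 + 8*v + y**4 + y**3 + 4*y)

(y - 3)/(y**2 + 7*y + 10)

Factor: y**3 - 4*y**2 + 5*y - 6 = (y - 3)*(y**2 - y + 2);  2*v*y**3 + 2*v*y**2 + 8*v + y**4 + y**3 + 4*y = (y + 2)*(2*v + y)*(y**2 - y + 2)
Cancel the common factors (y**2 - y + 2), (2*v + y).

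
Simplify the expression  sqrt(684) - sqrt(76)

sqrt(684) = 6*sqrt(19); sqrt(76) = 2*sqrt(19)
Combine: (6 - 2)·sqrt(19) = 4*sqrt(19)

4*sqrt(19)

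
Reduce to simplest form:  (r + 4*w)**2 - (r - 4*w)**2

Binomially expand both and collect terms in r, (4*w).

16*r*w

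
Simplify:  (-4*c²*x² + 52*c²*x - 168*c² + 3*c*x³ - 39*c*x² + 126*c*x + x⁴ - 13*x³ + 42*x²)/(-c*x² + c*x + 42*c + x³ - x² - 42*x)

Factor: -4*c²*x² + 52*c²*x - 168*c² + 3*c*x³ - 39*c*x² + 126*c*x + x⁴ - 13*x³ + 42*x² = (-c + x)·(4*c + x)·(x - 7)·(x - 6);  -c*x² + c*x + 42*c + x³ - x² - 42*x = (x + 6)·(-c + x)·(x - 7)
Cancel the common factors (-c + x), (x - 7).

(4*c*x - 24*c + x² - 6*x)/(x + 6)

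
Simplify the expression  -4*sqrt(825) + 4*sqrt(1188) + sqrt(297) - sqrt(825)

4*sqrt(825) = 20*sqrt(33); 4*sqrt(1188) = 24*sqrt(33); sqrt(297) = 3*sqrt(33); sqrt(825) = 5*sqrt(33)
Combine: (-20 + 24 + 3 - 5)·sqrt(33) = 2*sqrt(33)

2*sqrt(33)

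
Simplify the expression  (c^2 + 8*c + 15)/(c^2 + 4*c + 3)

Factor: c^2 + 8*c + 15 = (c + 5)*(c + 3);  c^2 + 4*c + 3 = (c + 1)*(c + 3)
Cancel the common factor (c + 3).

(c + 5)/(c + 1)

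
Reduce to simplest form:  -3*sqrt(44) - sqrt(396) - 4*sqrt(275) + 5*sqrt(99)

3*sqrt(44) = 6*sqrt(11); sqrt(396) = 6*sqrt(11); 4*sqrt(275) = 20*sqrt(11); 5*sqrt(99) = 15*sqrt(11)
Combine: (-6 - 6 - 20 + 15)·sqrt(11) = -17*sqrt(11)

-17*sqrt(11)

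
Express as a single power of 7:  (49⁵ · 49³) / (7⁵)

49⁵ = 7^10; 49³ = 7^6; 7⁵ = 7^5
Combine exponents: 7^11

7^11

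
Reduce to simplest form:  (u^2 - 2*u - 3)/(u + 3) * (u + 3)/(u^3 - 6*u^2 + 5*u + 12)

1/(u - 4)

Factor: u^2 - 2*u - 3 = (u - 3)*(u + 1);  u^3 - 6*u^2 + 5*u + 12 = (u - 4)*(u - 3)*(u + 1)
Cancel the common factors (u + 1), (u - 3), (u + 3).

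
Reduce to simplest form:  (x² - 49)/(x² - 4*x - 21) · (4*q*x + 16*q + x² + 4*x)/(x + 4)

Factor: x² - 49 = (x - 7)·(x + 7);  x² - 4*x - 21 = (x + 3)·(x - 7);  4*q*x + 16*q + x² + 4*x = (x + 4)·(4*q + x)
Cancel the common factors (x - 7), (x + 4).

(4*q*x + 28*q + x² + 7*x)/(x + 3)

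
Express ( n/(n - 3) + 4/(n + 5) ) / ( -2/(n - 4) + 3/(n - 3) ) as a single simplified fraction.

(n³ + 5*n² - 48*n + 48)/(n² - n - 30)

Numerator: n/(n - 3) + 4/(n + 5) = (n² + 9*n - 12)/(n² + 2*n - 15)
Denominator: -2/(n - 4) + 3/(n - 3) = (n - 6)/(n² - 7*n + 12)
Divide: ((n² + 9*n - 12)/(n² + 2*n - 15)) · ((n² - 7*n + 12)/(n - 6)) = (n³ + 5*n² - 48*n + 48)/(n² - n - 30)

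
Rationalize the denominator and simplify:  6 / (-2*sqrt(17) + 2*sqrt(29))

(sqrt(17) + sqrt(29))/4

Multiply numerator and denominator by 2*sqrt(17) + 2*sqrt(29).
Denominator becomes 48; numerator becomes 12*sqrt(17) + 12*sqrt(29).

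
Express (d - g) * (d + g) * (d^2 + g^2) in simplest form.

d^4 - g^4

(d+g)(d-g) = d^2 - g^2; continue pairing.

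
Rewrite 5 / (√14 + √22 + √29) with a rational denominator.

(-20*√2233 + 35*√29 + 105*√22 + 185*√14)/1183

Group as (√14 + √29) + √22; multiply by (√14 + √29) - √22, then rationalise the remaining surd.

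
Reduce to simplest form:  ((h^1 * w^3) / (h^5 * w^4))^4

Inside the bracket: (h^-4) * (w^-1)
Raise to the power 4: (h^-16) * (w^-4)

1/(h^16*w^4)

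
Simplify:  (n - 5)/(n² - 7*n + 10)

Factor: n² - 7*n + 10 = (n - 2)·(n - 5)
Cancel the common factor (n - 5).

1/(n - 2)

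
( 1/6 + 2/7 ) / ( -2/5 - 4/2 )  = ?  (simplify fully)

-95/504

Numerator: 1/6 + 2/7 = 19/42
Denominator: -2/5 - 4/2 = -12/5
Divide: (19/42) · (-5/12) = -95/504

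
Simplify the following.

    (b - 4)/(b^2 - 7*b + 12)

Factor: b^2 - 7*b + 12 = (b - 4)*(b - 3)
Cancel the common factor (b - 4).

1/(b - 3)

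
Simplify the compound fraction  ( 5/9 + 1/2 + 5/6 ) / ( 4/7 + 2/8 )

Numerator: 5/9 + 1/2 + 5/6 = 17/9
Denominator: 4/7 + 2/8 = 23/28
Divide: (17/9) · (28/23) = 476/207

476/207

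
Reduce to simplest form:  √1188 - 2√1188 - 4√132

-14*√33

√1188 = 6*√33; 2√1188 = 12*√33; 4√132 = 8*√33
Combine: (6 - 12 - 8)·√33 = -14*√33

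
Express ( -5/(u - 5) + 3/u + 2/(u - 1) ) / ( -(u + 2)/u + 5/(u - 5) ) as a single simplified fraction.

Numerator: -5/(u - 5) + 3/u + 2/(u - 1) = (-23*u + 15)/(u^3 - 6*u^2 + 5*u)
Denominator: -(u + 2)/u + 5/(u - 5) = (-u^2 + 8*u + 10)/(u^2 - 5*u)
Divide: ((-23*u + 15)/(u^3 - 6*u^2 + 5*u)) · ((u^2 - 5*u)/(-u^2 + 8*u + 10)) = (23*u - 15)/(u^3 - 9*u^2 - 2*u + 10)

(23*u - 15)/(u^3 - 9*u^2 - 2*u + 10)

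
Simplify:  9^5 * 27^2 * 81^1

3^20

9^5 = 3^10; 27^2 = 3^6; 81^1 = 3^4
Combine exponents: 3^20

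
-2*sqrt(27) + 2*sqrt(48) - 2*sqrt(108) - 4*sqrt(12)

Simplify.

-18*sqrt(3)

2*sqrt(27) = 6*sqrt(3); 2*sqrt(48) = 8*sqrt(3); 2*sqrt(108) = 12*sqrt(3); 4*sqrt(12) = 8*sqrt(3)
Combine: (-6 + 8 - 12 - 8)·sqrt(3) = -18*sqrt(3)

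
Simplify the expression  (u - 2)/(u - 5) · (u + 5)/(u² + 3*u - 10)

1/(u - 5)

Factor: u² + 3*u - 10 = (u + 5)·(u - 2)
Cancel the common factors (u + 5), (u - 2).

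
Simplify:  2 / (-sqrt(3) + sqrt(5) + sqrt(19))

(-34*sqrt(5) - 4*sqrt(285) + 42*sqrt(3) + 22*sqrt(19))/61

Group as (sqrt(5) + sqrt(19)) - sqrt(3); multiply by (sqrt(5) + sqrt(19)) + sqrt(3), then rationalise the remaining surd.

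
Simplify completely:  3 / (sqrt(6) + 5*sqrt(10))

Multiply numerator and denominator by -5*sqrt(10) + sqrt(6).
Denominator becomes -244; numerator becomes -15*sqrt(10) + 3*sqrt(6).

(-3*sqrt(6) + 15*sqrt(10))/244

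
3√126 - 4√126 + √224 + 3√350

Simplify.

3√126 = 9*√14; 4√126 = 12*√14; √224 = 4*√14; 3√350 = 15*√14
Combine: (9 - 12 + 4 + 15)·√14 = 16*√14

16*√14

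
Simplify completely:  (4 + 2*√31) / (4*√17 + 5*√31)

Multiply numerator and denominator by -4*√17 + 5*√31.
Denominator becomes 503; numerator becomes -8*√527 - 16*√17 + 20*√31 + 310.

(-8*√527 - 16*√17 + 20*√31 + 310)/503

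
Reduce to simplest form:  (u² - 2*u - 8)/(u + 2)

Factor: u² - 2*u - 8 = (u + 2)·(u - 4)
Cancel the common factor (u + 2).

u - 4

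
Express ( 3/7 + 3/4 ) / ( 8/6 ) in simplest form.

99/112

Numerator: 3/7 + 3/4 = 33/28
Denominator: 8/6 = 4/3
Divide: (33/28) · (3/4) = 99/112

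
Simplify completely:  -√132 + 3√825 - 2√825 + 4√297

√132 = 2*√33; 3√825 = 15*√33; 2√825 = 10*√33; 4√297 = 12*√33
Combine: (-2 + 15 - 10 + 12)·√33 = 15*√33

15*√33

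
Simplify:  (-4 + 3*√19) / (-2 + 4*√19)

Multiply numerator and denominator by -4*√19 - 2.
Denominator becomes -300; numerator becomes -220 + 10*√19.

(-√19 + 22)/30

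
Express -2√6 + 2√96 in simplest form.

2√6 = 2*√6; 2√96 = 8*√6
Combine: (-2 + 8)·√6 = 6*√6

6*√6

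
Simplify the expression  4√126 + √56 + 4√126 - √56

4√126 = 12*√14; √56 = 2*√14; 4√126 = 12*√14; √56 = 2*√14
Combine: (12 + 2 + 12 - 2)·√14 = 24*√14

24*√14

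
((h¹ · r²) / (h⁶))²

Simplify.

r⁴/h^10

Inside the bracket: (h^-5) · r²
Raise to the power 2: (h^-10) · r⁴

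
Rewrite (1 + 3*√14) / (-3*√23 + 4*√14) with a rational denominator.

Multiply numerator and denominator by 3*√23 + 4*√14.
Denominator becomes 17; numerator becomes 3*√23 + 4*√14 + 9*√322 + 168.

(3*√23 + 4*√14 + 9*√322 + 168)/17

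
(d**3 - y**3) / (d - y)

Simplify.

Apply the difference-of-cubes factorisation and cancel (d - y).

d**2 + d*y + y**2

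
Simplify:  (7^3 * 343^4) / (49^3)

7^3 = 7^3; 343^4 = 7^12; 49^3 = 7^6
Combine exponents: 7^9

7^9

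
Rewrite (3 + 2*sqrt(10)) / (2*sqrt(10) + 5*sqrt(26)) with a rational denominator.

Multiply numerator and denominator by -5*sqrt(26) + 2*sqrt(10).
Denominator becomes -610; numerator becomes -20*sqrt(65) - 15*sqrt(26) + 6*sqrt(10) + 40.

(-40 - 6*sqrt(10) + 15*sqrt(26) + 20*sqrt(65))/610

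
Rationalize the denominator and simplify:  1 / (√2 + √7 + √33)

(-14*√7 - 19*√2 + √462 + 12*√33)/260

Group as (√2 + √7) + √33; multiply by (√2 + √7) - √33, then rationalise the remaining surd.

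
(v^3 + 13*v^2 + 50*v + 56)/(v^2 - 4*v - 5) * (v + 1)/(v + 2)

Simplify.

(v^2 + 11*v + 28)/(v - 5)

Factor: v^3 + 13*v^2 + 50*v + 56 = (v + 2)*(v + 4)*(v + 7);  v^2 - 4*v - 5 = (v - 5)*(v + 1)
Cancel the common factors (v + 1), (v + 2).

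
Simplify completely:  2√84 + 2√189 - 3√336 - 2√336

-10*√21

2√84 = 4*√21; 2√189 = 6*√21; 3√336 = 12*√21; 2√336 = 8*√21
Combine: (4 + 6 - 12 - 8)·√21 = -10*√21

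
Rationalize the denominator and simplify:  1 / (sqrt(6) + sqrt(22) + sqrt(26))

Group as (sqrt(6) + sqrt(26)) + sqrt(22); multiply by (sqrt(6) + sqrt(26)) - sqrt(22), then rationalise the remaining surd.

(-2*sqrt(858) + sqrt(26) + 5*sqrt(22) + 21*sqrt(6))/262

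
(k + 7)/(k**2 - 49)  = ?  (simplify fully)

Factor: k**2 - 49 = (k - 7)*(k + 7)
Cancel the common factor (k + 7).

1/(k - 7)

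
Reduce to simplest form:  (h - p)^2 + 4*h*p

Expand the square and combine the 4*h*p term.

(h + p)^2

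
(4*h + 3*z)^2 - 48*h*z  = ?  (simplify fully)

(4*h - 3*z)^2

After expansion: 16*h^2 - 24*h*z + 9*z^2 — a perfect-square trinomial.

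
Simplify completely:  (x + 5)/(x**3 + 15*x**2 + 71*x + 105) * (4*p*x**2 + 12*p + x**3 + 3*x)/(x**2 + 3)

(4*p + x)/(x**2 + 10*x + 21)

Factor: x**3 + 15*x**2 + 71*x + 105 = (x + 3)*(x + 5)*(x + 7);  4*p*x**2 + 12*p + x**3 + 3*x = (4*p + x)*(x**2 + 3)
Cancel the common factors (x**2 + 3), (x + 5).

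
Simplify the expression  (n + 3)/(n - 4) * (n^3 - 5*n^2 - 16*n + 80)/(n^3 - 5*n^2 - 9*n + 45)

Factor: n^3 - 5*n^2 - 16*n + 80 = (n - 4)*(n - 5)*(n + 4);  n^3 - 5*n^2 - 9*n + 45 = (n - 5)*(n + 3)*(n - 3)
Cancel the common factors (n - 5), (n + 3), (n - 4).

(n + 4)/(n - 3)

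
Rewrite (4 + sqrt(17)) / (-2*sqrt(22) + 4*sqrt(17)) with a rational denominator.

Multiply numerator and denominator by 2*sqrt(22) + 4*sqrt(17).
Denominator becomes 184; numerator becomes 8*sqrt(22) + 2*sqrt(374) + 16*sqrt(17) + 68.

(4*sqrt(22) + sqrt(374) + 8*sqrt(17) + 34)/92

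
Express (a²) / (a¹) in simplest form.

a

Quotient: a¹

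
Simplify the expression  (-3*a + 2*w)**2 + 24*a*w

(3*a + 2*w)**2

After expansion: 9*a**2 + 12*a*w + 4*w**2 — a perfect-square trinomial.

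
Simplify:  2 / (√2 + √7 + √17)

(-6*√7 - 11*√2 + √238 + 4*√17)/2

Group as (√2 + √7) + √17; multiply by (√2 + √7) - √17, then rationalise the remaining surd.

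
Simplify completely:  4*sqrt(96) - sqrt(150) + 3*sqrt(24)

17*sqrt(6)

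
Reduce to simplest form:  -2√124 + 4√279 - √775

2√124 = 4*√31; 4√279 = 12*√31; √775 = 5*√31
Combine: (-4 + 12 - 5)·√31 = 3*√31

3*√31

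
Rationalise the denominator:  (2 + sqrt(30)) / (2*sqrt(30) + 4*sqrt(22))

Multiply numerator and denominator by -4*sqrt(22) + 2*sqrt(30).
Denominator becomes -232; numerator becomes -8*sqrt(165) - 8*sqrt(22) + 4*sqrt(30) + 60.

(-15 - sqrt(30) + 2*sqrt(22) + 2*sqrt(165))/58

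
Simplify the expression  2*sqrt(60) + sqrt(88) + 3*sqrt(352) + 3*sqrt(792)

2*sqrt(60) = 4*sqrt(15); sqrt(88) = 2*sqrt(22); 3*sqrt(352) = 12*sqrt(22); 3*sqrt(792) = 18*sqrt(22)

4*sqrt(15) + 32*sqrt(22)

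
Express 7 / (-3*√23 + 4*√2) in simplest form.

Multiply numerator and denominator by 4*√2 + 3*√23.
Denominator becomes -175; numerator becomes 28*√2 + 21*√23.

(-3*√23 - 4*√2)/25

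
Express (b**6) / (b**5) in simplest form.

Quotient: b**1

b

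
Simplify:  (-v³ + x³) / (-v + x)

v² + v*x + x²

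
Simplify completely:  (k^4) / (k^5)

1/k

Quotient: (k^-1)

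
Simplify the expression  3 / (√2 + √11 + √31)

Group as (√2 + √31) + √11; multiply by (√2 + √31) - √11, then rationalise the remaining surd.

(-33*√11 - 60*√2 + 3*√682 + 27*√31)/118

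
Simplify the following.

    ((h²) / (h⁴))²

h^(-4)

Inside the bracket: (h^-2)
Raise to the power 2: (h^-4)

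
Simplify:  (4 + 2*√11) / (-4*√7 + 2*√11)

Multiply numerator and denominator by 2*√11 + 4*√7.
Denominator becomes -68; numerator becomes 8*√11 + 16*√7 + 44 + 8*√77.

(-2*√77 - 11 - 4*√7 - 2*√11)/17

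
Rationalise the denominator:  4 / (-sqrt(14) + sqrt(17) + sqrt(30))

Group as (sqrt(17) + sqrt(30)) - sqrt(14); multiply by (sqrt(17) + sqrt(30)) + sqrt(14), then rationalise the remaining surd.

(-132*sqrt(14) + 4*sqrt(30) + 108*sqrt(17) + 16*sqrt(1785))/951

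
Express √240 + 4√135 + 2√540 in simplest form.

√240 = 4*√15; 4√135 = 12*√15; 2√540 = 12*√15
Combine: (4 + 12 + 12)·√15 = 28*√15

28*√15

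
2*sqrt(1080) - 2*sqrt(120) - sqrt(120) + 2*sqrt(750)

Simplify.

2*sqrt(1080) = 12*sqrt(30); 2*sqrt(120) = 4*sqrt(30); sqrt(120) = 2*sqrt(30); 2*sqrt(750) = 10*sqrt(30)
Combine: (12 - 4 - 2 + 10)·sqrt(30) = 16*sqrt(30)

16*sqrt(30)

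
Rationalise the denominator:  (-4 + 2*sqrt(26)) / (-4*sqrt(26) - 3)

(-20 + 2*sqrt(26))/37

Multiply numerator and denominator by -3 + 4*sqrt(26).
Denominator becomes -407; numerator becomes -22*sqrt(26) + 220.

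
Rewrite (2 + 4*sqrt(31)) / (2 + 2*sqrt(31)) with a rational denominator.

(-sqrt(31) + 61)/30

Multiply numerator and denominator by -2*sqrt(31) + 2.
Denominator becomes -120; numerator becomes -244 + 4*sqrt(31).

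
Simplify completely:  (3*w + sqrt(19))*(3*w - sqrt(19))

Product of conjugates: (P+Q)(P-Q) = P^2 - Q^2.

9*w^2 - 19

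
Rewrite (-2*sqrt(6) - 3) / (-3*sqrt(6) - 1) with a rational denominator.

(7*sqrt(6) + 33)/53

Multiply numerator and denominator by -1 + 3*sqrt(6).
Denominator becomes -53; numerator becomes -33 - 7*sqrt(6).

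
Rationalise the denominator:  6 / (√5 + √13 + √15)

(-60*√39 + 18*√15 + 42*√13 + 138*√5)/251

Group as (√5 + √13) + √15; multiply by (√5 + √13) - √15, then rationalise the remaining surd.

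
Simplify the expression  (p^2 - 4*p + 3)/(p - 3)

p - 1

Factor: p^2 - 4*p + 3 = (p - 3)*(p - 1)
Cancel the common factor (p - 3).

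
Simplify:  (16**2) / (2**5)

16**2 = 2**8; 2**5 = 2**5
Combine exponents: 2**3

2**3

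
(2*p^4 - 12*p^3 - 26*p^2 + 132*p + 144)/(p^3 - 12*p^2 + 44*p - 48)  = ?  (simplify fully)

(2*p^2 + 8*p + 6)/(p - 2)

Factor: 2*p^4 - 12*p^3 - 26*p^2 + 132*p + 144 = 2*(p + 1)*(p + 3)*(p - 4)*(p - 6);  p^3 - 12*p^2 + 44*p - 48 = (p - 4)*(p - 6)*(p - 2)
Cancel the common factors (p - 6), (p - 4).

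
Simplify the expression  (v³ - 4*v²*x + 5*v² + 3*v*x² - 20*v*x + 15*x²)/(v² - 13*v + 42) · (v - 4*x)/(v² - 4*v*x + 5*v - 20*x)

(v² - 4*v*x + 3*x²)/(v² - 13*v + 42)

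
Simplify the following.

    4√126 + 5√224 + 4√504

56*√14

4√126 = 12*√14; 5√224 = 20*√14; 4√504 = 24*√14
Combine: (12 + 20 + 24)·√14 = 56*√14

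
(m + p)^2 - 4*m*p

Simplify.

(m - p)^2

Expand the square and combine the 4*m*p term.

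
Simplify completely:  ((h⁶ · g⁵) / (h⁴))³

Inside the bracket: h² · g⁵
Raise to the power 3: h⁶ · g^15

g^15*h⁶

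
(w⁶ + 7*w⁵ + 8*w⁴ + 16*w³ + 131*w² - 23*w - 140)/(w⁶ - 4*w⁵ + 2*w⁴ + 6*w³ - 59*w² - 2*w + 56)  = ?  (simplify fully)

Factor: w⁶ + 7*w⁵ + 8*w⁴ + 16*w³ + 131*w² - 23*w - 140 = (w - 1)·(w + 5)·(w² - 2*w + 7)·(w + 1)·(w + 4);  w⁶ - 4*w⁵ + 2*w⁴ + 6*w³ - 59*w² - 2*w + 56 = (w² - 2*w + 7)·(w - 1)·(w - 4)·(w + 2)·(w + 1)
Cancel the common factors (w² - 2*w + 7), (w + 1), (w - 1).

(w² + 9*w + 20)/(w² - 2*w - 8)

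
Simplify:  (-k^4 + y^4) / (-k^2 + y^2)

k^2 + y^2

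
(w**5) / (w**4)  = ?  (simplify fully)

Quotient: w**1

w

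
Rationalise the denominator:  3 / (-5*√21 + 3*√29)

(-5*√21 - 3*√29)/88

Multiply numerator and denominator by 3*√29 + 5*√21.
Denominator becomes -264; numerator becomes 9*√29 + 15*√21.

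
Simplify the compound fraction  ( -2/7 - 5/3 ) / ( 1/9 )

Numerator: -2/7 - 5/3 = -41/21
Denominator: 1/9 = 1/9
Divide: (-41/21) · (9) = -123/7

-123/7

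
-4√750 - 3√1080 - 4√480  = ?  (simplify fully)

4√750 = 20*√30; 3√1080 = 18*√30; 4√480 = 16*√30
Combine: (-20 - 18 - 16)·√30 = -54*√30

-54*√30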